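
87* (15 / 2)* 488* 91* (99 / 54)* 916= 48660732120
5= 5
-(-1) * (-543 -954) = -1497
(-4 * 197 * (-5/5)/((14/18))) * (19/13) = 134748/91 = 1480.75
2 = 2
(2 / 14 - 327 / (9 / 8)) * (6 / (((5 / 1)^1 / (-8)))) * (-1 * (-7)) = 19523.20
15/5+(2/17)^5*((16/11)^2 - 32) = 3.00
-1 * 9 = -9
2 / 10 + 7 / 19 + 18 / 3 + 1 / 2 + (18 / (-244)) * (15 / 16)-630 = -115529257 / 185440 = -623.00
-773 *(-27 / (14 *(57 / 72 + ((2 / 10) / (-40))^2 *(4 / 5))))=1565325000 / 831271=1883.05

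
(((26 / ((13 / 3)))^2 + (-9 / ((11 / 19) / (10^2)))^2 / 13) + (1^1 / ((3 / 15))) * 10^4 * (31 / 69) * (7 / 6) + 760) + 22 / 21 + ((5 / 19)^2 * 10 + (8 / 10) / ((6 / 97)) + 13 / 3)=875956376240321 / 4114094985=212915.93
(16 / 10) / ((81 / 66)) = 176 / 135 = 1.30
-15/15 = -1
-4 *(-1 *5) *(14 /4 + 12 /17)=1430 /17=84.12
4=4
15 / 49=0.31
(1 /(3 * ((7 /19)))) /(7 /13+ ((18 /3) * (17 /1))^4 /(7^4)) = 84721 /4221535845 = 0.00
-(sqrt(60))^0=-1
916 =916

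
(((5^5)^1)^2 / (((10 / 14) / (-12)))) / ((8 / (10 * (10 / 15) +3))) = -396484375 / 2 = -198242187.50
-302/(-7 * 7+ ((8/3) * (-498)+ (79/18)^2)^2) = -31702752/179797145137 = -0.00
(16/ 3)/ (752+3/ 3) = 16/ 2259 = 0.01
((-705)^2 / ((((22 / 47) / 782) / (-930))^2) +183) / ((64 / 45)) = 6532897970667961108935 / 7744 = 843607692493280101.88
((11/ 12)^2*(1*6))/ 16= 121/ 384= 0.32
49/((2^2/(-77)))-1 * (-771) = -689/4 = -172.25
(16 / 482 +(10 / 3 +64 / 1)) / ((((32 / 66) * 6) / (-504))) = -5625543 / 482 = -11671.25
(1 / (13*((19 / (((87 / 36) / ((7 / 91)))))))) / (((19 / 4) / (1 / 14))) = 0.00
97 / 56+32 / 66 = 4097 / 1848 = 2.22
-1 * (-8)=8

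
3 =3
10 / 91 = 0.11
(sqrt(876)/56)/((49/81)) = 81 * sqrt(219)/1372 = 0.87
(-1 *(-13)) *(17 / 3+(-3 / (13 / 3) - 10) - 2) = -274 / 3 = -91.33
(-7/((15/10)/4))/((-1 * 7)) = 2.67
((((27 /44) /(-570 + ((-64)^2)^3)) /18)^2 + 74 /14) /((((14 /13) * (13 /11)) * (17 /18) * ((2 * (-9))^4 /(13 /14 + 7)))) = 0.00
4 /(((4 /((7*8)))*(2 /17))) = 476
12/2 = 6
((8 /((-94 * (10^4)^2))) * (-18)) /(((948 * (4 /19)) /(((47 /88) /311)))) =57 /432414400000000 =0.00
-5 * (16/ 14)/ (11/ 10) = -400/ 77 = -5.19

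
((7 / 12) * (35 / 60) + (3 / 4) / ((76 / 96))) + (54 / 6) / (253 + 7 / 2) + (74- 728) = -1785725 / 2736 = -652.68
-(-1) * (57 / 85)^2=3249 / 7225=0.45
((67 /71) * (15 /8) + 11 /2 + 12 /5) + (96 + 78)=521621 /2840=183.67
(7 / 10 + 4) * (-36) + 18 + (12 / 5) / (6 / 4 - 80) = -118716 / 785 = -151.23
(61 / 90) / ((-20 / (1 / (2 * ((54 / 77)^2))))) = -361669 / 10497600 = -0.03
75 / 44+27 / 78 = 1173 / 572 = 2.05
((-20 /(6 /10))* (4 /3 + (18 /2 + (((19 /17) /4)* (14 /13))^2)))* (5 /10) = -152733775 /879138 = -173.73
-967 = -967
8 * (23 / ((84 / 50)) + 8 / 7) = 356 / 3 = 118.67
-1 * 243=-243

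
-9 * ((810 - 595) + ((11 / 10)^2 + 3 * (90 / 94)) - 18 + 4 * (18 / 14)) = -61063281 / 32900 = -1856.03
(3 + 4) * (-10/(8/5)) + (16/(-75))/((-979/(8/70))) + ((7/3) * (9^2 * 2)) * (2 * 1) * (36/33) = 8028056131/10279500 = 780.98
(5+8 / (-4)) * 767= 2301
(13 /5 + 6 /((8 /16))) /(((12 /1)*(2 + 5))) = 73 /420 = 0.17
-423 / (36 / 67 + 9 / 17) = -53533 / 135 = -396.54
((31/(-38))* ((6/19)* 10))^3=-804357000/47045881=-17.10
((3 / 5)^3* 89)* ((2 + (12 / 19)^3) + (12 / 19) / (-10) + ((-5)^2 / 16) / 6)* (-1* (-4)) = 6458878719 / 34295000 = 188.33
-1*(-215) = 215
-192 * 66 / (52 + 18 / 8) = -233.59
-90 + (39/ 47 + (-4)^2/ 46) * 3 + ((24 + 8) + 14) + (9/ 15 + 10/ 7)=-1454324/ 37835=-38.44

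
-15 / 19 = -0.79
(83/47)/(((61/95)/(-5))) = -39425/2867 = -13.75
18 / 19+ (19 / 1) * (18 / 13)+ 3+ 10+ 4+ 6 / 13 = 11045 / 247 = 44.72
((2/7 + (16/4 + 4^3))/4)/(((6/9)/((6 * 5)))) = 10755/14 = 768.21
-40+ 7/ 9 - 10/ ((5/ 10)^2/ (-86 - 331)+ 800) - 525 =-6776228242/ 12009591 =-564.23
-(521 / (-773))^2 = -271441 / 597529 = -0.45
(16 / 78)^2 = 64 / 1521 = 0.04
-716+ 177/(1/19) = 2647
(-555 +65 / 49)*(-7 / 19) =27130 / 133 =203.98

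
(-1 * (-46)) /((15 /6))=92 /5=18.40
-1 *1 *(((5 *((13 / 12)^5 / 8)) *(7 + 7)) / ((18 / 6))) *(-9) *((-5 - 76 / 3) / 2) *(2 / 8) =-1182568205 / 7962624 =-148.51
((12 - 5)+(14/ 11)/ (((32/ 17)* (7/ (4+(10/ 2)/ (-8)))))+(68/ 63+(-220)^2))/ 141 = 4294019189/ 12507264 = 343.32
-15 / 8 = -1.88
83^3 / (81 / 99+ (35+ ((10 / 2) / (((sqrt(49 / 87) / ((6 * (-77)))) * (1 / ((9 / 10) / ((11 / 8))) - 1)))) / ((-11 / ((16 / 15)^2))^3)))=128437569224211005859375 / 7784444947139854982 - 1240553993483059200000 * sqrt(87) / 3892222473569927491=13526.38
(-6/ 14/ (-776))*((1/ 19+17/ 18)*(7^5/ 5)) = 818741/ 442320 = 1.85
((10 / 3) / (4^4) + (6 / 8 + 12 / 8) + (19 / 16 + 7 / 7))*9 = 5127 / 128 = 40.05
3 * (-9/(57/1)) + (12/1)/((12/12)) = 219/19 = 11.53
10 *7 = 70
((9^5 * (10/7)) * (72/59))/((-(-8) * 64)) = 2657205/13216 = 201.06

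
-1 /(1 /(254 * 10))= -2540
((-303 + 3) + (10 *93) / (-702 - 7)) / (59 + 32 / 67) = -2862642 / 565073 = -5.07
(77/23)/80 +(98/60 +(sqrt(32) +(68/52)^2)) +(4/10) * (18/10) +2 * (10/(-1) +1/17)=-1251042989/79294800 +4 * sqrt(2)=-10.12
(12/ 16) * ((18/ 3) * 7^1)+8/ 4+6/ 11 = 749/ 22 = 34.05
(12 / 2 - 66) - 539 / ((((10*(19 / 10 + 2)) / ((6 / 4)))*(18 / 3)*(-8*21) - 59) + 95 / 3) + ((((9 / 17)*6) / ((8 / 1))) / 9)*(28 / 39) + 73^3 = 6765529079181 / 17394026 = 388957.05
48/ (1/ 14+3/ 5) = 3360/ 47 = 71.49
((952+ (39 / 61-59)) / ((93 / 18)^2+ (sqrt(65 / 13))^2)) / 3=9.40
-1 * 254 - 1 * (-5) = -249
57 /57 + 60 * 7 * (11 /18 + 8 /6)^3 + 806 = 3894.71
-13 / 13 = -1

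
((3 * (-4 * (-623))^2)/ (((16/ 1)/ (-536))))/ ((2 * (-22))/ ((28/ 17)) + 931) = -728130004/ 1055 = -690170.62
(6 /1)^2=36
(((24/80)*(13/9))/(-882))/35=-0.00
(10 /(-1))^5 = -100000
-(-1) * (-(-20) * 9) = 180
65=65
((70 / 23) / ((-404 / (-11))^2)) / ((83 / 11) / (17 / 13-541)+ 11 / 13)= 531115585 / 195888854307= 0.00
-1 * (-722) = 722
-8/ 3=-2.67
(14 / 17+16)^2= 81796 / 289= 283.03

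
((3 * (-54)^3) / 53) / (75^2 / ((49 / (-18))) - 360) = 1285956 / 350065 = 3.67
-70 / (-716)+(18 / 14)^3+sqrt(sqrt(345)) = 272987 / 122794+345^(1 / 4) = 6.53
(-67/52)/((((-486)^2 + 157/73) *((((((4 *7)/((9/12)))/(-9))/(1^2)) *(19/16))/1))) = 132057/119248887940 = 0.00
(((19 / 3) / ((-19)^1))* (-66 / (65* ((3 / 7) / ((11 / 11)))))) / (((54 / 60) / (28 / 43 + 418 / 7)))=799480 / 15093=52.97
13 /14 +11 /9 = 271 /126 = 2.15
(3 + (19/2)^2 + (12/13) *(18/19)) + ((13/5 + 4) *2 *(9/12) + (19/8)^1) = 1051227/9880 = 106.40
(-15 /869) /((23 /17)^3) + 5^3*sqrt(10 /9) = -73695 /10573123 + 125*sqrt(10) /3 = 131.75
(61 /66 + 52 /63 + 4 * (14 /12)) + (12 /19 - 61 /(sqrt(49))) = -6269 /3762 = -1.67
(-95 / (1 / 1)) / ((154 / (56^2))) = -21280 / 11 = -1934.55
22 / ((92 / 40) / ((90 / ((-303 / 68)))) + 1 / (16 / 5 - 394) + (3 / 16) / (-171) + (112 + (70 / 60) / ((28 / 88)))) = 4165537200 / 21878374363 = 0.19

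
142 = 142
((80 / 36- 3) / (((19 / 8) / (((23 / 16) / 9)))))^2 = 25921 / 9474084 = 0.00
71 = 71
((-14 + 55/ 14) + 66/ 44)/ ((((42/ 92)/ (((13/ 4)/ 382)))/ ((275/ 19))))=-411125/ 177821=-2.31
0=0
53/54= 0.98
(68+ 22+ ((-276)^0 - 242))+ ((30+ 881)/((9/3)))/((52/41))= 13795/156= 88.43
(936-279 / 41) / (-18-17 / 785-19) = -29906145 / 1191542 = -25.10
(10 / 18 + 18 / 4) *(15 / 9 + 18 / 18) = 13.48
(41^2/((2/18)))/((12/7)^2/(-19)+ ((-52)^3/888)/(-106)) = 82862637417/7334476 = 11297.69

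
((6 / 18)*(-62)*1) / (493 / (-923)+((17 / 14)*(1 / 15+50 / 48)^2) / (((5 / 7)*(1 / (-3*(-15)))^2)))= -36624640 / 7493122113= -0.00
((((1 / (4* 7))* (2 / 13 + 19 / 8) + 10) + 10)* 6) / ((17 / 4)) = 175509 / 6188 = 28.36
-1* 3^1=-3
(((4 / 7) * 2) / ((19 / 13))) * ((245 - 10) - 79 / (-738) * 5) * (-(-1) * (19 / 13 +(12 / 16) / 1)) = 407.32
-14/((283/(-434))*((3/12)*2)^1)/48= 1519/1698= 0.89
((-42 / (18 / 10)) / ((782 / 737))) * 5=-128975 / 1173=-109.95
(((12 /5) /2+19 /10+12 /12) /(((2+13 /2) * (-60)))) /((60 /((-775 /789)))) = 1271 /9657360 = 0.00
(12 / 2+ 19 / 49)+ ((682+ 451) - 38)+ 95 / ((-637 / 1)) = 701489 / 637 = 1101.24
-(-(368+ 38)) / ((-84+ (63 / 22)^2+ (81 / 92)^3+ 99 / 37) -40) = -202198798208 / 55998821957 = -3.61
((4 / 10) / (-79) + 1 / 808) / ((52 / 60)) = -3663 / 829816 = -0.00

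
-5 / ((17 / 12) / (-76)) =4560 / 17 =268.24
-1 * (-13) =13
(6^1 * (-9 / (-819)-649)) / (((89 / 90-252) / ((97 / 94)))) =1546729020 / 96621707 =16.01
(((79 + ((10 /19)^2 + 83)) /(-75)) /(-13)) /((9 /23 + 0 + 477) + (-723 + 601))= 673693 /1438521825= 0.00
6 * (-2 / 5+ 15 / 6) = 63 / 5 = 12.60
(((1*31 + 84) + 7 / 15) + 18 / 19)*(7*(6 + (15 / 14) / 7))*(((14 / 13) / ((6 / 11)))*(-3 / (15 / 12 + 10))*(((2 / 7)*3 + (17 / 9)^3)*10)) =-758311192232 / 3781323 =-200541.24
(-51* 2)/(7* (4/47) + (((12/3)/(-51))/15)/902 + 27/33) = -1654001910/22927721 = -72.14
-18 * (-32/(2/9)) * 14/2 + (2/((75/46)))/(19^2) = 491248892/27075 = 18144.00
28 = 28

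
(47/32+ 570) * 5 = 91435/32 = 2857.34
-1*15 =-15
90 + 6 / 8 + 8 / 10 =1831 / 20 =91.55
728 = 728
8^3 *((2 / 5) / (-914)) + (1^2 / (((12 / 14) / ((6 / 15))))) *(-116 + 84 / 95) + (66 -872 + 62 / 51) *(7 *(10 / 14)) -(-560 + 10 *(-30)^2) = -138583107628 / 11070825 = -12517.87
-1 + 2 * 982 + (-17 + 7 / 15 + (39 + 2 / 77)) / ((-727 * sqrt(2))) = 1963-25979 * sqrt(2) / 1679370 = 1962.98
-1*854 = -854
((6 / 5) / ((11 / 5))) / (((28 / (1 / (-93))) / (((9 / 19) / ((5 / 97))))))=-873 / 453530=-0.00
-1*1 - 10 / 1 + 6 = -5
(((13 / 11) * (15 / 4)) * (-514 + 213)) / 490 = -1677 / 616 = -2.72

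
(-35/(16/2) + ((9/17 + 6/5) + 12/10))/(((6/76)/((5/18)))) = -18677/3672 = -5.09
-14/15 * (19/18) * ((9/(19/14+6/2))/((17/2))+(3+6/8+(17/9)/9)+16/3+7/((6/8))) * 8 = -1686424838/11339595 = -148.72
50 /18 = 25 /9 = 2.78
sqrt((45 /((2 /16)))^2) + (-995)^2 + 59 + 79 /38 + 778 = 37666515 /38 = 991224.08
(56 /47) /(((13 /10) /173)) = 96880 /611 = 158.56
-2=-2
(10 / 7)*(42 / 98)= 30 / 49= 0.61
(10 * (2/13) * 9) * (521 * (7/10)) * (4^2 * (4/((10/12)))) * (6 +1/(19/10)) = 3125799936/1235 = 2531012.09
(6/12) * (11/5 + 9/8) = 133/80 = 1.66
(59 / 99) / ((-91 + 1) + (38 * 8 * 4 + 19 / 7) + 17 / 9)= 413 / 783508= 0.00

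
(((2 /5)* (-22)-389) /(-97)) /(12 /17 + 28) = 33813 /236680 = 0.14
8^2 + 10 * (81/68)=2581/34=75.91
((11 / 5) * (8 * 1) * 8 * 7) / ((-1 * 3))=-328.53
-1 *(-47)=47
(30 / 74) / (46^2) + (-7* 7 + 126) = 6028499 / 78292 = 77.00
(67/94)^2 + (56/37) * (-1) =-1.01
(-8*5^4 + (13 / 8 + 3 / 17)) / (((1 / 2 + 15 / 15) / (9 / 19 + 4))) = -1132925 / 76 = -14906.91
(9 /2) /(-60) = -3 /40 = -0.08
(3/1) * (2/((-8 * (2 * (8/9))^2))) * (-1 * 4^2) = 243/64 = 3.80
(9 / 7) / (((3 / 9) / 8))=30.86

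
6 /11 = 0.55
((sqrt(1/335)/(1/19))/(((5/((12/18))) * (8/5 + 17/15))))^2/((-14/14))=-1444/563135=-0.00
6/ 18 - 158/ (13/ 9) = -4253/ 39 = -109.05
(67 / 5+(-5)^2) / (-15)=-2.56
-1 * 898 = -898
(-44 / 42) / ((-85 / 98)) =308 / 255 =1.21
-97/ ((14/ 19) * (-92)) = 1843/ 1288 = 1.43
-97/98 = -0.99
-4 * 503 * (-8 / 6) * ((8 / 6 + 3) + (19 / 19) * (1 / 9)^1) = 321920 / 27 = 11922.96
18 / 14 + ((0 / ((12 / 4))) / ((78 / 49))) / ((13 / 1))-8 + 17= 72 / 7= 10.29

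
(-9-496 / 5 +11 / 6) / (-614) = 3191 / 18420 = 0.17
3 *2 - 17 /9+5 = 82 /9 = 9.11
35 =35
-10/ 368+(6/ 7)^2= 6379/ 9016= 0.71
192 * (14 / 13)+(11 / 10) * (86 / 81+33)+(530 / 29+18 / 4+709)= 976.01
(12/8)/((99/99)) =3/2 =1.50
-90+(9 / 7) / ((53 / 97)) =-32517 / 371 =-87.65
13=13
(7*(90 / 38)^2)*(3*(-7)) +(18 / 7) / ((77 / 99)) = -14527593 / 17689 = -821.28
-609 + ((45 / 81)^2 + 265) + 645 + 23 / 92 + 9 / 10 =489983 / 1620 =302.46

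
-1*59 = -59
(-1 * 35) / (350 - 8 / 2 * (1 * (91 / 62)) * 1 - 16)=-1085 / 10172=-0.11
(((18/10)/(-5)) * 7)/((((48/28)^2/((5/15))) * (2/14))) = -2401/1200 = -2.00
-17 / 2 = -8.50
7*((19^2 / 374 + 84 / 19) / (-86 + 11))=-10717 / 21318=-0.50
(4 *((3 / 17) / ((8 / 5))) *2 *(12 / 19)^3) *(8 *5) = 1036800 / 116603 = 8.89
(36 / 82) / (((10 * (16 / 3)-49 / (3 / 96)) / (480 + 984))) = -4941 / 11644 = -0.42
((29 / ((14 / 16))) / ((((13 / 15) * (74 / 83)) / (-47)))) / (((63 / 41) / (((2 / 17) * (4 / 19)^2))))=-2968504960 / 433928859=-6.84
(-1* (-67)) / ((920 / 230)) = 67 / 4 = 16.75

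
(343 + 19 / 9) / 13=3106 / 117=26.55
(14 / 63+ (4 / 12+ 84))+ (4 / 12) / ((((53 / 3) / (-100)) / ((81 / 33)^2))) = 4224193 / 57717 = 73.19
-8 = -8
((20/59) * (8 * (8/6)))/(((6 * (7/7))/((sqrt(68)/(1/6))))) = 1280 * sqrt(17)/177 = 29.82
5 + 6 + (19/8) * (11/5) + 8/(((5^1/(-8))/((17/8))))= -10.98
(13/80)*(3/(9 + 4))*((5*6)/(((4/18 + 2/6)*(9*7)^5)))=0.00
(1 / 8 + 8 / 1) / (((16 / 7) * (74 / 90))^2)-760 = -2124371495 / 2803712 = -757.70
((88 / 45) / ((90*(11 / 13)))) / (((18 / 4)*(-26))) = -4 / 18225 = -0.00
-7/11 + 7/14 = -0.14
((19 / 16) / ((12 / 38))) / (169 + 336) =361 / 48480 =0.01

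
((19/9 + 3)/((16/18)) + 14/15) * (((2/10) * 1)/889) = 401/266700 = 0.00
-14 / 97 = -0.14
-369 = -369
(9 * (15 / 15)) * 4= 36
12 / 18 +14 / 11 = 64 / 33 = 1.94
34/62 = 0.55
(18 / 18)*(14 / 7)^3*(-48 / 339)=-128 / 113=-1.13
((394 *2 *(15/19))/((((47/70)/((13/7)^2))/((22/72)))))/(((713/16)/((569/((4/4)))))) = 166704709600/13370889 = 12467.74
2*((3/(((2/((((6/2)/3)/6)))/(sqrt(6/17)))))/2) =sqrt(102)/68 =0.15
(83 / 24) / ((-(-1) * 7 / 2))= 0.99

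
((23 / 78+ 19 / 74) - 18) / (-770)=12589 / 555555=0.02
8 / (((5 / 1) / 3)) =24 / 5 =4.80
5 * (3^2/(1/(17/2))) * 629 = 481185/2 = 240592.50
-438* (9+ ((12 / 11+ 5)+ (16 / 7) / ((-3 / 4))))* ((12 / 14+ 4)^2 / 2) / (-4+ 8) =-58691854 / 3773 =-15555.75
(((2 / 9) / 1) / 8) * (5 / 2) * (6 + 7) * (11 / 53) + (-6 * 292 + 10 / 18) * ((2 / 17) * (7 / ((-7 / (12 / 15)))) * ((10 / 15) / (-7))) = -105659917 / 6811560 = -15.51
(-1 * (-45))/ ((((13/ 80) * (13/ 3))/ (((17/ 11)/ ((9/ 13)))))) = 20400/ 143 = 142.66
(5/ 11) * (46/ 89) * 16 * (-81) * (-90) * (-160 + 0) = -4384424.92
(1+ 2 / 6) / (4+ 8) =1 / 9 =0.11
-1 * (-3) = 3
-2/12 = -1/6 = -0.17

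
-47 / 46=-1.02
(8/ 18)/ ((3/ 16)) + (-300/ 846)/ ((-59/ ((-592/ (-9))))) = 23008/ 8319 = 2.77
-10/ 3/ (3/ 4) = -40/ 9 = -4.44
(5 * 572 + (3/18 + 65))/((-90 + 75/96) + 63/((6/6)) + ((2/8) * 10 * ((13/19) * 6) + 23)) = 5335504/12849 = 415.25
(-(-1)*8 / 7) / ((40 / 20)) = 4 / 7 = 0.57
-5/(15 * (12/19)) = -0.53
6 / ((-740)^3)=-3 / 202612000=-0.00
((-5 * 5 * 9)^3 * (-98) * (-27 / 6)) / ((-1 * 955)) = 1004653125 / 191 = 5259964.01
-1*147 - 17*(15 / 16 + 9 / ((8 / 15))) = -7197 / 16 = -449.81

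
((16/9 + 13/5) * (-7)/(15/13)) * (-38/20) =340613/6750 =50.46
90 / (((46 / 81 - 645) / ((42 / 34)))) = -21870 / 126769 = -0.17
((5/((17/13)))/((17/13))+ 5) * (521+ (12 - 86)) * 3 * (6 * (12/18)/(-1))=-12283560/289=-42503.67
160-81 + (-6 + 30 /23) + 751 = 18982 /23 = 825.30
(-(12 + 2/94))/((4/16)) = -2260/47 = -48.09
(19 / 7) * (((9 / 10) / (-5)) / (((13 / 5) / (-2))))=171 / 455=0.38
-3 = -3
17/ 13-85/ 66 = 0.02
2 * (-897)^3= -1443468546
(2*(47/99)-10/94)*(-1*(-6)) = 7846/1551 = 5.06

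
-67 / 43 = -1.56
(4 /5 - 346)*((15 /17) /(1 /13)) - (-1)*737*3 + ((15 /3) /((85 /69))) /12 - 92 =-125141 /68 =-1840.31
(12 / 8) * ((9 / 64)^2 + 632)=7766259 / 8192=948.03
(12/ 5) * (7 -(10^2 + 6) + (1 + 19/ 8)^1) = -459/ 2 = -229.50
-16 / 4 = -4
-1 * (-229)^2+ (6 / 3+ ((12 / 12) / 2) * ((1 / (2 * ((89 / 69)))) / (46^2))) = -1717482125 / 32752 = -52439.00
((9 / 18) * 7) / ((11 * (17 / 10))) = 35 / 187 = 0.19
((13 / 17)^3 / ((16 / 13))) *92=656903 / 19652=33.43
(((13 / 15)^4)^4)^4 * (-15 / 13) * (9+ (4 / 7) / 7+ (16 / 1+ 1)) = -2141507204089851724073360460011259553097328135429572449055532066584565574 / 675620612673644270799282367652069912489221081841606064699590206146240234375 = -0.00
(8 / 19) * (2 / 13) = 16 / 247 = 0.06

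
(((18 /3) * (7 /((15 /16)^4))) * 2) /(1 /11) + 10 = 20353838 /16875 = 1206.15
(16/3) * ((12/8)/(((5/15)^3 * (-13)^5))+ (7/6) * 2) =12.44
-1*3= -3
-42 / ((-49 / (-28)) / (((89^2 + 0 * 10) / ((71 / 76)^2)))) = -1098040704 / 5041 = -217822.00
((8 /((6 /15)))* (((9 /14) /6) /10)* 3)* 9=81 /14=5.79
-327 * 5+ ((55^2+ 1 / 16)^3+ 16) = 113386925193777 / 4096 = 27682354783.64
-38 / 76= -1 / 2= -0.50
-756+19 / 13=-9809 / 13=-754.54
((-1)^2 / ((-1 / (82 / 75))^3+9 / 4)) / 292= 137842 / 59765319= 0.00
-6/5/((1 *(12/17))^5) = -1419857/207360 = -6.85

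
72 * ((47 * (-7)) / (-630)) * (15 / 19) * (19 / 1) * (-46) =-25944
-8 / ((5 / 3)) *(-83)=1992 / 5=398.40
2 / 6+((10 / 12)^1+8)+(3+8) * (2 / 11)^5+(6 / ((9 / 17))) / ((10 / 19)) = 4495107 / 146410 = 30.70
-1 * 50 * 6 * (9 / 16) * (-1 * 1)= 675 / 4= 168.75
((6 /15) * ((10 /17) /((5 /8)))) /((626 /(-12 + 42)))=96 /5321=0.02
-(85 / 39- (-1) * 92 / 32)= -1577 / 312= -5.05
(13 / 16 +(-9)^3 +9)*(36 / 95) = -103563 / 380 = -272.53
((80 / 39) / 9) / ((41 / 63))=560 / 1599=0.35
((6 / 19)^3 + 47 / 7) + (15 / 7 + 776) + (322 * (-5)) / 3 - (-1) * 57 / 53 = 1903153355 / 7634067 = 249.30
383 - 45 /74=28297 /74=382.39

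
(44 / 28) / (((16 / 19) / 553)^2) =173481077 / 256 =677660.46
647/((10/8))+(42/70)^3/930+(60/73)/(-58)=42459525553/82033750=517.59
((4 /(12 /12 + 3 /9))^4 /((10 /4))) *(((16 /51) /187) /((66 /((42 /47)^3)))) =10668672 /18152932435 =0.00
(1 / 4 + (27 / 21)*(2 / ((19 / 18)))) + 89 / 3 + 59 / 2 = 98717 / 1596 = 61.85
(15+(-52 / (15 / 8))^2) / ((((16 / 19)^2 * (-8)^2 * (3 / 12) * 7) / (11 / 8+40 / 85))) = 15986589341 / 877363200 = 18.22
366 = 366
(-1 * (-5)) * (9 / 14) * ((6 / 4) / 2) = 135 / 56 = 2.41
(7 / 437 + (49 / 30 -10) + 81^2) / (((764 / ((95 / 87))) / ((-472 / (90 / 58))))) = -5068408747 / 1779165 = -2848.76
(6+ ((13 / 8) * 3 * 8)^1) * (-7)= -315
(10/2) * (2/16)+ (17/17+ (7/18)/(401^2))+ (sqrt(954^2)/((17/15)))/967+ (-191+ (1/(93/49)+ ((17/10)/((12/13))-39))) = -1660401852351347/7375107312810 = -225.14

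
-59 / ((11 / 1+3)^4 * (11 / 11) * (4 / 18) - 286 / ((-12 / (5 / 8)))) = -8496 / 1231457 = -0.01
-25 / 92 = -0.27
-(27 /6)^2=-81 /4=-20.25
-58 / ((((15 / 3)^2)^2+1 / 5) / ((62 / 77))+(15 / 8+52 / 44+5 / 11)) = -791120 / 10638783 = -0.07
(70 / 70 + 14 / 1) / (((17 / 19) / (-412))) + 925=-101695 / 17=-5982.06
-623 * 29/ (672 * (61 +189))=-2581/ 24000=-0.11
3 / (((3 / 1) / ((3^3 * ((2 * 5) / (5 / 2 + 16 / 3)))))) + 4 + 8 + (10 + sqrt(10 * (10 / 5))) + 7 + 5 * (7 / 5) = 74.94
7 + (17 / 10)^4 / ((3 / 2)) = 188521 / 15000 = 12.57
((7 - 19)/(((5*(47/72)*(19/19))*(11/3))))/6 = -432/2585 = -0.17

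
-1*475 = -475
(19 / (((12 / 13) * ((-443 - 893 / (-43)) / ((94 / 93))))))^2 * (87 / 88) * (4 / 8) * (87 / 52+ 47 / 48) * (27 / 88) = 919981676015935 / 942020392806383616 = 0.00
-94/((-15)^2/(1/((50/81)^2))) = -34263/31250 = -1.10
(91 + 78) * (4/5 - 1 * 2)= -1014/5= -202.80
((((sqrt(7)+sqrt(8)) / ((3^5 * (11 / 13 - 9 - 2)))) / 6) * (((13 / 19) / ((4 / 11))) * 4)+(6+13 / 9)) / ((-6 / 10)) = -335 / 27+845 * sqrt(7) / 997272+845 * sqrt(2) / 498636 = -12.40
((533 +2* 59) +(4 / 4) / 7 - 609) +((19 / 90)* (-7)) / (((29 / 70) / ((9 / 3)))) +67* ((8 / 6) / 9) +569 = 3345425 / 5481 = 610.37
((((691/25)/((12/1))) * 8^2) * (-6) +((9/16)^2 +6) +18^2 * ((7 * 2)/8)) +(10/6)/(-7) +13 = -40105187/134400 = -298.40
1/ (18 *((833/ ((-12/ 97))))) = -2/ 242403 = -0.00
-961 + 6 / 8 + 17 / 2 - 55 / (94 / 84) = -188169 / 188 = -1000.90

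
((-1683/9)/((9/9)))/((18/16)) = -1496/9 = -166.22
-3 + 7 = 4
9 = 9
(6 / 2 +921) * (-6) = -5544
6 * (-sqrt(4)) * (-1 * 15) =180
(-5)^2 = 25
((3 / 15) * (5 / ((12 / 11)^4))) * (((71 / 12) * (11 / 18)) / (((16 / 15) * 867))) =57173105 / 20710785024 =0.00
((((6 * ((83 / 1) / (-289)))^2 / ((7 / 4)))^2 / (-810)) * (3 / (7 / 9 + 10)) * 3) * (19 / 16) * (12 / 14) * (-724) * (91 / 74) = 2.69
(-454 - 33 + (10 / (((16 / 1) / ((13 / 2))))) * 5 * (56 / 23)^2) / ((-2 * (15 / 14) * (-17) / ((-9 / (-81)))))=-150829 / 134895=-1.12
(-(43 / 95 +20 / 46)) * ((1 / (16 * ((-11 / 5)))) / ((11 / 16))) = 1939 / 52877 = 0.04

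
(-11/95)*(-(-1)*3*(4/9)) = -44/285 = -0.15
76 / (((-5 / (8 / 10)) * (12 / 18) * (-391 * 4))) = 0.01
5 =5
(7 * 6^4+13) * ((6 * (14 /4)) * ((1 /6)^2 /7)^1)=9085 /12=757.08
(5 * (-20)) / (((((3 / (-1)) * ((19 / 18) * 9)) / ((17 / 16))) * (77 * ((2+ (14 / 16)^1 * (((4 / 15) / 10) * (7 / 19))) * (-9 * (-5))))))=4250 / 7934157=0.00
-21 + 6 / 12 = -41 / 2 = -20.50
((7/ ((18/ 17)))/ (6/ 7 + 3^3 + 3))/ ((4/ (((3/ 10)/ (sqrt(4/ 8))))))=833 * sqrt(2)/ 51840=0.02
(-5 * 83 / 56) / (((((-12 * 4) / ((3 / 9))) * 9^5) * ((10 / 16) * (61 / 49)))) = 581 / 518686416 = 0.00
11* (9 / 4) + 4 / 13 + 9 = 34.06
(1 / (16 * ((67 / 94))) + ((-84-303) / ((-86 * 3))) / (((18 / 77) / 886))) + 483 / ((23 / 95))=12349849 / 1608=7680.25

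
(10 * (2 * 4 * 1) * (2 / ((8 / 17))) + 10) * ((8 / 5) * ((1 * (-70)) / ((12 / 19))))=-186200 / 3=-62066.67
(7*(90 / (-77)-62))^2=23658496 / 121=195524.76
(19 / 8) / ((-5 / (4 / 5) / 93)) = -1767 / 50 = -35.34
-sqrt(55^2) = -55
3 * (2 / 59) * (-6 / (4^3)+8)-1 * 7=-5849 / 944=-6.20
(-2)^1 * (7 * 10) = -140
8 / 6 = 1.33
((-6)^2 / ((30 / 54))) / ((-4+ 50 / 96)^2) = 746496 / 139445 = 5.35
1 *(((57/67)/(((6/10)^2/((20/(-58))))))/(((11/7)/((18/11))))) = -199500/235103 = -0.85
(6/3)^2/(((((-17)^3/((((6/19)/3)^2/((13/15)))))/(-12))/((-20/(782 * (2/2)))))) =-0.00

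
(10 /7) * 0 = 0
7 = 7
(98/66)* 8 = 11.88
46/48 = 23/24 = 0.96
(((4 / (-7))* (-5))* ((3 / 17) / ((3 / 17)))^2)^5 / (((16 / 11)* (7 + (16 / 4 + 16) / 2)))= 2200000 / 285719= 7.70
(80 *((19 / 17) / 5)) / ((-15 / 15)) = -304 / 17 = -17.88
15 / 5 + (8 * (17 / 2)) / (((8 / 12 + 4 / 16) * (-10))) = -243 / 55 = -4.42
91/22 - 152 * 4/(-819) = 4.88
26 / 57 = 0.46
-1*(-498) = 498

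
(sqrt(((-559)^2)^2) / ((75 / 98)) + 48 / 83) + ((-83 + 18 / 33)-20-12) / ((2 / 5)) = 55878742813 / 136950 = 408022.95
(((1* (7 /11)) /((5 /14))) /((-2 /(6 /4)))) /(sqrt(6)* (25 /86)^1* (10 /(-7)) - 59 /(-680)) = 53433208164 /473380797109 + 255747660000* sqrt(6) /473380797109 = 1.44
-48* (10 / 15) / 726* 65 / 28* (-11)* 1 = 260 / 231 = 1.13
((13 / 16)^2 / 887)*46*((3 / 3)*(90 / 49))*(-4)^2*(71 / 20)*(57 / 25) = 141576201 / 17385200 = 8.14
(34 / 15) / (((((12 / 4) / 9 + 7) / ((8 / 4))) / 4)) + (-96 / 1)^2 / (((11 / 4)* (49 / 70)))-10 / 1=1840302 / 385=4780.01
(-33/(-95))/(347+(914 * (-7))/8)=-132/172045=-0.00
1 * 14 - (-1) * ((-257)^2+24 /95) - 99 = 6266604 /95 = 65964.25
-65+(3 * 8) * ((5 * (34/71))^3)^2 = 570975137545135/128100283921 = 4457.25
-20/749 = -0.03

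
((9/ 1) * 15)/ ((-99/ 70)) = -1050/ 11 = -95.45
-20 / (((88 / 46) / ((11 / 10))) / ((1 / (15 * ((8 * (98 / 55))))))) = -253 / 4704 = -0.05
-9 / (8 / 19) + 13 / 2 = -119 / 8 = -14.88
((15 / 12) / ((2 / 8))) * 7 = 35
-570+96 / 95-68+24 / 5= -60058 / 95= -632.19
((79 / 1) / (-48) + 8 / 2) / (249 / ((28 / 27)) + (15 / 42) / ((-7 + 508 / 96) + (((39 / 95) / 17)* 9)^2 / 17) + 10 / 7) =1435646016791 / 147168493641156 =0.01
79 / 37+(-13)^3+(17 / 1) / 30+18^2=-2076031 / 1110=-1870.30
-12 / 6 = -2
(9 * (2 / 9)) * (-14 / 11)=-28 / 11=-2.55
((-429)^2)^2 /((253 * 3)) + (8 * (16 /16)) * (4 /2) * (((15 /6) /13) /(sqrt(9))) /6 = 120088409329 /2691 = 44625941.78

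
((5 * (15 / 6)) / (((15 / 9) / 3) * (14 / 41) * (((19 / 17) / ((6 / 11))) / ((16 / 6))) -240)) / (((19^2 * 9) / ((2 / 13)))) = -27880 / 11297782717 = -0.00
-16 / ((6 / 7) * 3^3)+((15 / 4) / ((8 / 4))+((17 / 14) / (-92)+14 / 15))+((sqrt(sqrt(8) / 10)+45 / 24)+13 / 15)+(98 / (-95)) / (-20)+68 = 2^(1 / 4) * sqrt(5) / 5+3612470251 / 49555800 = 73.43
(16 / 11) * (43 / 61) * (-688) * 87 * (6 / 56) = -30885696 / 4697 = -6575.62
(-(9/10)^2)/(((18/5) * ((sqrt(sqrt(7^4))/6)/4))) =-0.77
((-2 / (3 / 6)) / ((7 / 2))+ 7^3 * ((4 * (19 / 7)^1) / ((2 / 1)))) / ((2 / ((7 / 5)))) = 1302.60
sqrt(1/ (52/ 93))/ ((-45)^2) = sqrt(1209)/ 52650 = 0.00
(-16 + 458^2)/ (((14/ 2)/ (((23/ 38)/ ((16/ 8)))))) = 172293/ 19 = 9068.05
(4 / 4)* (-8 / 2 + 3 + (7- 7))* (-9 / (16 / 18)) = 81 / 8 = 10.12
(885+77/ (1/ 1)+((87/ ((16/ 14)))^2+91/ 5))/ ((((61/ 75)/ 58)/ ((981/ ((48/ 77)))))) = 23746567067685/ 31232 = 760328095.15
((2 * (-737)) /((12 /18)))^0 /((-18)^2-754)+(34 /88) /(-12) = -3919 /113520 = -0.03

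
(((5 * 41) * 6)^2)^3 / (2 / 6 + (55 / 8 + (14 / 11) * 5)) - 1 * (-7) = 914186061805896025081 / 3583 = 255145426125005868.01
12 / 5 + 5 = 37 / 5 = 7.40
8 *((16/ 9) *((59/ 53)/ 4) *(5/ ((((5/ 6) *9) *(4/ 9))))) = 944/ 159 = 5.94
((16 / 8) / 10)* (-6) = -6 / 5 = -1.20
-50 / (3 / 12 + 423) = -200 / 1693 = -0.12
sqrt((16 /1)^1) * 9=36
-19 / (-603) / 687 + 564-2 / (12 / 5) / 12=1868915639 / 3314088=563.93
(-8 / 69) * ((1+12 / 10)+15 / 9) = -464 / 1035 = -0.45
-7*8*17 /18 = -476 /9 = -52.89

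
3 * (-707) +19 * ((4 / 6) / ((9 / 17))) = -56621 / 27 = -2097.07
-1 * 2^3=-8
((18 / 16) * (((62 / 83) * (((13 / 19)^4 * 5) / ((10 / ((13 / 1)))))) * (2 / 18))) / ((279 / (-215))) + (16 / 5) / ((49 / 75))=183000019285 / 38161116504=4.80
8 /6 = 4 /3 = 1.33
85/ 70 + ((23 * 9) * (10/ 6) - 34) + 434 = 10447/ 14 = 746.21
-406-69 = -475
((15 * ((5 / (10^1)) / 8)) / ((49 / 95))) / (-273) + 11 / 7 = 111637 / 71344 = 1.56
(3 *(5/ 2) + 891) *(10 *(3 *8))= 215640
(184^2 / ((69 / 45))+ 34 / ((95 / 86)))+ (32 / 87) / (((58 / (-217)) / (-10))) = 22124.54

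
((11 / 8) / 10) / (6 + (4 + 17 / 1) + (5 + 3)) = 11 / 2800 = 0.00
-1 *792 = -792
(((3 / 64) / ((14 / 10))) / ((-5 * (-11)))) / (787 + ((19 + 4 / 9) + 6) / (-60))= 405 / 523293232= 0.00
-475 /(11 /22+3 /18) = -1425 /2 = -712.50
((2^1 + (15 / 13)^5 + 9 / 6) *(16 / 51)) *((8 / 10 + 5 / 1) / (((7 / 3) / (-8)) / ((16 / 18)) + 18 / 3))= 61141109248 / 34368736545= 1.78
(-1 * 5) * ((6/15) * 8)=-16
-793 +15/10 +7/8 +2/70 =-221367/280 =-790.60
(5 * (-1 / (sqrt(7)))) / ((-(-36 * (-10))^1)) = sqrt(7) / 504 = 0.01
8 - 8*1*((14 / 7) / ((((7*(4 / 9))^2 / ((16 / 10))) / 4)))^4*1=-59335679608 / 3603000625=-16.47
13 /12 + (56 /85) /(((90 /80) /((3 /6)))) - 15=-41689 /3060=-13.62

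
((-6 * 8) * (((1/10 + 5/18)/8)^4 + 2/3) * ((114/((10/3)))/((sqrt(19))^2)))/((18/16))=-11197523521/218700000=-51.20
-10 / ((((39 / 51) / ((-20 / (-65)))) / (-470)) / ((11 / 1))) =3515600 / 169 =20802.37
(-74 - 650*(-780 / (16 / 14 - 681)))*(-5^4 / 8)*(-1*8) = -512340.57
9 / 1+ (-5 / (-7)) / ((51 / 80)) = 3613 / 357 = 10.12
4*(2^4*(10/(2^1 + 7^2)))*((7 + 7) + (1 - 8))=4480/51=87.84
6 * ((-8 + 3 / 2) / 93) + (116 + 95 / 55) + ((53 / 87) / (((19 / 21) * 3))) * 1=66249817 / 563673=117.53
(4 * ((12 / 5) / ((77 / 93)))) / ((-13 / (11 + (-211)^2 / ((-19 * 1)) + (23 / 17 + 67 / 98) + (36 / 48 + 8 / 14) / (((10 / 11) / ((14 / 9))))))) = 822355309964 / 396070675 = 2076.28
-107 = -107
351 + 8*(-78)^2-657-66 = 48300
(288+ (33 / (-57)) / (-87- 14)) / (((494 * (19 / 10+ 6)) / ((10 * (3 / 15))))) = 5526830 / 37445447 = 0.15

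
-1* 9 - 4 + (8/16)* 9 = -17/2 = -8.50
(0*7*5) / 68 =0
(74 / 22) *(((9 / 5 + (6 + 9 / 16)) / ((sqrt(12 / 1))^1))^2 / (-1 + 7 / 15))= -16559757 / 450560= -36.75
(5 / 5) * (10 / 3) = 10 / 3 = 3.33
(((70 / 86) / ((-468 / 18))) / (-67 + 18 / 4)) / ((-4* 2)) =-7 / 111800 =-0.00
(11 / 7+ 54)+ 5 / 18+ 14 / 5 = 36949 / 630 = 58.65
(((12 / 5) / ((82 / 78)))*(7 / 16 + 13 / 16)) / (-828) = -13 / 3772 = -0.00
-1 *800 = -800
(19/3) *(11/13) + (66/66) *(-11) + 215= 8165/39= 209.36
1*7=7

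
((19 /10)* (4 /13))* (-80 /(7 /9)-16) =-69.49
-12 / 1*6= -72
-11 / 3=-3.67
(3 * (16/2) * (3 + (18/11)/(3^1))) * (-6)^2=33696/11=3063.27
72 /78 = 12 /13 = 0.92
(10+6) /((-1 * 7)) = -16 /7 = -2.29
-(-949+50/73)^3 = 331761919200083/389017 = 852821134.30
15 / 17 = 0.88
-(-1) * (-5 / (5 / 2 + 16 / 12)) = -30 / 23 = -1.30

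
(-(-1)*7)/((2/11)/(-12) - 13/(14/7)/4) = -1848/433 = -4.27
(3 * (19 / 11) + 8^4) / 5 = 45113 / 55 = 820.24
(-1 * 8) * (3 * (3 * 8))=-576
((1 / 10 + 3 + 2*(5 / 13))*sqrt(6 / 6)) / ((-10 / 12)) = -1509 / 325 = -4.64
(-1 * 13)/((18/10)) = -65/9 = -7.22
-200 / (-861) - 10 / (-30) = 487 / 861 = 0.57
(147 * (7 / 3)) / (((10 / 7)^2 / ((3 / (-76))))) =-50421 / 7600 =-6.63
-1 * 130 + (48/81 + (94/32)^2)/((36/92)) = -6621043/62208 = -106.43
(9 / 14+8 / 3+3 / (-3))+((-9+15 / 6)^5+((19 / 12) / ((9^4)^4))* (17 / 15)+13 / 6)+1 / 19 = -4116153112910506570318373 / 354890426568904588320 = -11598.38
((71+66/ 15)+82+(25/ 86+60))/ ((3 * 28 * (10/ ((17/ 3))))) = 1591319/ 1083600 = 1.47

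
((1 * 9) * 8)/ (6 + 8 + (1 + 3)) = 4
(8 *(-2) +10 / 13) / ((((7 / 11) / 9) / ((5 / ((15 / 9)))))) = -58806 / 91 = -646.22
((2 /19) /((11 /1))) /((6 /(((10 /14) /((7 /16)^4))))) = 327680 /10537989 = 0.03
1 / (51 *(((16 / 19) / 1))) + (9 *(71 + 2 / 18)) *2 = 1044499 / 816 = 1280.02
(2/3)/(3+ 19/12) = 8/55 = 0.15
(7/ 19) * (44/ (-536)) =-77/ 2546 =-0.03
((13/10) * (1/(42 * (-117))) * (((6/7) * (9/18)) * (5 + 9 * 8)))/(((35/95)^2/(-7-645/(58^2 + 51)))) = 1949761/4216842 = 0.46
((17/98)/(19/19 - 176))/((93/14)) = -17/113925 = -0.00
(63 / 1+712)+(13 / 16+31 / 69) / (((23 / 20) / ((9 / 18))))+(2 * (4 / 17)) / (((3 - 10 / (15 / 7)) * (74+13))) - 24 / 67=1625418511159 / 2096807880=775.19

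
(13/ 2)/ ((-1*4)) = -13/ 8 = -1.62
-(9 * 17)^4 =-547981281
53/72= 0.74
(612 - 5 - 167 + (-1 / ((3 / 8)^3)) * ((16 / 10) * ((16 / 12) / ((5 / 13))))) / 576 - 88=-12745649 / 145800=-87.42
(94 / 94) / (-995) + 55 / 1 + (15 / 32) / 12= 7009647 / 127360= 55.04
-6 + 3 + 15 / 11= -18 / 11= -1.64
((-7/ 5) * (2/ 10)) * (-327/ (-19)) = -2289/ 475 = -4.82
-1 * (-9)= 9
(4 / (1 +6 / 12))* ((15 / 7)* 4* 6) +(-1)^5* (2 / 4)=1913 / 14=136.64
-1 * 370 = -370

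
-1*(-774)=774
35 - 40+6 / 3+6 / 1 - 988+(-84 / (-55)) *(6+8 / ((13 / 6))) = -693691 / 715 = -970.20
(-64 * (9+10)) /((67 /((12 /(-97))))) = 14592 /6499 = 2.25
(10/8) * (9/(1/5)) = 225/4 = 56.25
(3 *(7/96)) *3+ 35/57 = 2317/1824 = 1.27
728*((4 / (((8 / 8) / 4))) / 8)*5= 7280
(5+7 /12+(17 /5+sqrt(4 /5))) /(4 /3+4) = 3 * sqrt(5) /40+539 /320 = 1.85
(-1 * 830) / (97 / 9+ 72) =-10.03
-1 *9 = -9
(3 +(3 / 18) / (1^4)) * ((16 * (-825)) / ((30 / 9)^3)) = -5643 / 5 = -1128.60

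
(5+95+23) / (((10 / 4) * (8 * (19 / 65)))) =1599 / 76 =21.04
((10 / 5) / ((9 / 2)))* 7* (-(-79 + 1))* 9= 2184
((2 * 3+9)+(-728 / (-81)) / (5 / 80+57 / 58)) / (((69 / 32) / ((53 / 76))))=20688232 / 2710665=7.63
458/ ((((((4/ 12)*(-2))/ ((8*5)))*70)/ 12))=-32976/ 7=-4710.86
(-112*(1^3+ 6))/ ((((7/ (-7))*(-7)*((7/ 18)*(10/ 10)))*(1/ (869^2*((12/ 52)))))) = -652459104/ 13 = -50189161.85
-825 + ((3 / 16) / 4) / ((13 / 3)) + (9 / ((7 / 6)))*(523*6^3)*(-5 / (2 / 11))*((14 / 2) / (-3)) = 46524054729 / 832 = 55918335.01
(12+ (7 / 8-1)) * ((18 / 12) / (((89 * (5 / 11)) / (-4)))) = -1.76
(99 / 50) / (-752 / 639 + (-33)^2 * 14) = 63261 / 487072100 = 0.00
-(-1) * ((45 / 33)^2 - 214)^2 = 658897561 / 14641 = 45003.59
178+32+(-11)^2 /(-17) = 3449 /17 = 202.88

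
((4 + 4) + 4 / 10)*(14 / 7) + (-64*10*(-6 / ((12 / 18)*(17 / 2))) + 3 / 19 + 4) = 1128247 / 1615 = 698.60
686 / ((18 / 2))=686 / 9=76.22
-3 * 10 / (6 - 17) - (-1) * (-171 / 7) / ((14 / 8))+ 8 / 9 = -10.34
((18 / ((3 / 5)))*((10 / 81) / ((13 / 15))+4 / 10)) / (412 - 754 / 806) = 59024 / 1490931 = 0.04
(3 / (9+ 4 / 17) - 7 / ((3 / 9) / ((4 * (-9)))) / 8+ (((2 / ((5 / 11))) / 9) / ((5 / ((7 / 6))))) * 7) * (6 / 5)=20267371 / 176625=114.75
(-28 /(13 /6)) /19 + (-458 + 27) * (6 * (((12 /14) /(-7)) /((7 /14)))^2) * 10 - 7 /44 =-40492592641 /26094068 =-1551.79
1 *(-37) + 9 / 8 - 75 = -887 / 8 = -110.88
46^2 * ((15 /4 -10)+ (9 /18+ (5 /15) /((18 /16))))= -311581 /27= -11540.04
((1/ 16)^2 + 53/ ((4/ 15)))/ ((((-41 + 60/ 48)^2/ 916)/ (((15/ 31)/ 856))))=58258745/ 894475488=0.07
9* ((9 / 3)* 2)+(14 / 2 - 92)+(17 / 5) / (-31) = -4822 / 155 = -31.11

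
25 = 25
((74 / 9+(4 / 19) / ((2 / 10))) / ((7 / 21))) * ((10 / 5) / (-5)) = -3172 / 285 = -11.13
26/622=13/311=0.04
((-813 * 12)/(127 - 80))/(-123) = 3252/1927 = 1.69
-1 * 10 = -10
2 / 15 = 0.13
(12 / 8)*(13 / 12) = 13 / 8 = 1.62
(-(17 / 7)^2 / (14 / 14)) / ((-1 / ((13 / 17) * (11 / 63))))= 2431 / 3087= 0.79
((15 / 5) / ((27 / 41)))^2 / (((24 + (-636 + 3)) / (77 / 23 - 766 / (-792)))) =-66064981 / 449288532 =-0.15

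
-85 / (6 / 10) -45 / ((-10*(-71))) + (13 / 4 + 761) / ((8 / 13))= 7498801 / 6816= 1100.18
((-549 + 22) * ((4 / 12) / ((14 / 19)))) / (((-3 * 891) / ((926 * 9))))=4636019 / 6237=743.31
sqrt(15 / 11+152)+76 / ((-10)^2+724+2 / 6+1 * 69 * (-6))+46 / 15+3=115441 / 18465+sqrt(18557) / 11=18.64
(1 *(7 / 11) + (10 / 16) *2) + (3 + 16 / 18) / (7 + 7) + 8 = 4025 / 396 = 10.16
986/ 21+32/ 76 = 18902/ 399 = 47.37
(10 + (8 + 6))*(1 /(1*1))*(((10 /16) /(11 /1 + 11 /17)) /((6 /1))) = 85 /396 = 0.21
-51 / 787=-0.06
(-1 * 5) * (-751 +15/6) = 7485/2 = 3742.50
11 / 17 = 0.65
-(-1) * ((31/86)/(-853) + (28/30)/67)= 995857/73724790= 0.01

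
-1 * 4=-4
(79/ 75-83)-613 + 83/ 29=-1505284/ 2175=-692.08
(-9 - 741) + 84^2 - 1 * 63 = 6243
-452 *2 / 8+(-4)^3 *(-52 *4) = 13199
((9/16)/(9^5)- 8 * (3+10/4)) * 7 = -32332601/104976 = -308.00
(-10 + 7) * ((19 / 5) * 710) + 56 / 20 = -40456 / 5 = -8091.20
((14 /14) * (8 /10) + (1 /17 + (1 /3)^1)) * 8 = 2432 /255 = 9.54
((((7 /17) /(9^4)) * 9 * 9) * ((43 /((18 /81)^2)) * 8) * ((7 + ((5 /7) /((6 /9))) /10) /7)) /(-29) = -8557 /6902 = -1.24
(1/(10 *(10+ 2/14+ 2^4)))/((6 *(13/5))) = 7/28548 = 0.00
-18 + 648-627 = 3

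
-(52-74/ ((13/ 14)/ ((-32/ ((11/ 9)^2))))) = -2767108/ 1573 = -1759.13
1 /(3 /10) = 10 /3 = 3.33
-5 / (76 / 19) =-5 / 4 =-1.25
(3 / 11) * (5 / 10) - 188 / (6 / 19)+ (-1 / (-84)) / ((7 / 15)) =-3849569 / 6468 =-595.17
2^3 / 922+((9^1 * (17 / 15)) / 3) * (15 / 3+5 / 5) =47042 / 2305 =20.41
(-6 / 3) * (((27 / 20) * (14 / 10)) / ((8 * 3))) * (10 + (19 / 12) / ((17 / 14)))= -24213 / 13600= -1.78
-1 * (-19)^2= -361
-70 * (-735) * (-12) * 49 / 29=-30252600 / 29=-1043193.10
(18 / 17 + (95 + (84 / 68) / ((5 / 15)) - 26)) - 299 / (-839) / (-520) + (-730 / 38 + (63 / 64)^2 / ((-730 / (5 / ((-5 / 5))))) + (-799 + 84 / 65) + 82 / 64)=-7814771668496811 / 10533935226880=-741.87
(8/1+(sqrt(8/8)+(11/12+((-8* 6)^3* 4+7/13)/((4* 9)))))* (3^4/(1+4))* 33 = -426650598/65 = -6563855.35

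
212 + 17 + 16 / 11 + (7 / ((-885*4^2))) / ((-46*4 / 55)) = 230.45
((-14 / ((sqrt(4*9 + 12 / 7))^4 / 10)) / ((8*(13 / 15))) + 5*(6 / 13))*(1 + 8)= 319695 / 15488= 20.64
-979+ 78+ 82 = -819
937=937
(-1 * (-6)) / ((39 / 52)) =8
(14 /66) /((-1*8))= -7 /264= -0.03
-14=-14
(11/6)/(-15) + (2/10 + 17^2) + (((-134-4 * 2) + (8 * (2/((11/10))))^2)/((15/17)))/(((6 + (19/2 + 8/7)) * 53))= 289.17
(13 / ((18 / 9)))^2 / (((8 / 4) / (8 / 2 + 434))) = 37011 / 4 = 9252.75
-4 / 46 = -2 / 23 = -0.09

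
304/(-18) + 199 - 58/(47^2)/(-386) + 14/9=234911774/1279011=183.67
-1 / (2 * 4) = -1 / 8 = -0.12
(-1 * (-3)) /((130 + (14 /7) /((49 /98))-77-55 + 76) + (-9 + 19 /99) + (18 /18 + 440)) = 297 /50509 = 0.01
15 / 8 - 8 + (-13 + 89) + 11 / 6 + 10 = 1961 / 24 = 81.71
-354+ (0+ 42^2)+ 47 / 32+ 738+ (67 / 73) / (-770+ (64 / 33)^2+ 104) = 1810573535243 / 842335904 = 2149.47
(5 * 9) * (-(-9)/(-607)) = -405/607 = -0.67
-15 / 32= -0.47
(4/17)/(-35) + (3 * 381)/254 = 5347/1190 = 4.49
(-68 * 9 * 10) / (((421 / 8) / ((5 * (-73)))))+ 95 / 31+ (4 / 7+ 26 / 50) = 96956411866 / 2283925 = 42451.66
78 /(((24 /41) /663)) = 353379 /4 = 88344.75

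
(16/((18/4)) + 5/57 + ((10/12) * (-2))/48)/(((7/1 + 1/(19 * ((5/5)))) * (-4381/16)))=-1097/587054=-0.00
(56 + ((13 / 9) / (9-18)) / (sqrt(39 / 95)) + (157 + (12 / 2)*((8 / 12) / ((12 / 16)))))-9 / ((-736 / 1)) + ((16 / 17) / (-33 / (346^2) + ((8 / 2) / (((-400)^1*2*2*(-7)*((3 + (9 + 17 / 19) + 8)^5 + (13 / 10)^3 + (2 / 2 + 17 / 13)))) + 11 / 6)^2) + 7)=24698305866310171321869742728281569238668979333381 / 109465882540335905103850361281295144921088222048-sqrt(3705) / 243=225.38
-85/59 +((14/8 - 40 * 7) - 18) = -70255/236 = -297.69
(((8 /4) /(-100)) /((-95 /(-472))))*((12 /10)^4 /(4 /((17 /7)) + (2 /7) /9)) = -163785888 /1334453125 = -0.12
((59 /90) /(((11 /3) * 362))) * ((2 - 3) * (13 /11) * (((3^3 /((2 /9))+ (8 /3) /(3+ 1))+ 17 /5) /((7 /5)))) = -2889289 /55190520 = -0.05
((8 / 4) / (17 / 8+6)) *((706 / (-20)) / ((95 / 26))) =-5648 / 2375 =-2.38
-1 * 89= -89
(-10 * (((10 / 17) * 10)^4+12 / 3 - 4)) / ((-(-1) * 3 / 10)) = -10000000000 / 250563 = -39910.12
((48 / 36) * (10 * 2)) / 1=80 / 3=26.67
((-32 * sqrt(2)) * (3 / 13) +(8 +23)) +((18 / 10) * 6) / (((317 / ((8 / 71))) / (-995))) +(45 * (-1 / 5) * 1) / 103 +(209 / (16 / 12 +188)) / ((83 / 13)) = 41970374077 / 1539298744- 96 * sqrt(2) / 13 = 16.82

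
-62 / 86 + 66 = 2807 / 43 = 65.28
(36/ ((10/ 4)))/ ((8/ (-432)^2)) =335923.20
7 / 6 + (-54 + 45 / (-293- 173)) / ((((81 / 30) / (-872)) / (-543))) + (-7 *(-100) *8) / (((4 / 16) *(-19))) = -252021120451 / 26562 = -9488032.54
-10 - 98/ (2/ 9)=-451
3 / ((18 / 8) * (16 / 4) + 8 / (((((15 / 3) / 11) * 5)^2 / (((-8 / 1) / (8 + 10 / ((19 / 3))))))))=170625 / 438307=0.39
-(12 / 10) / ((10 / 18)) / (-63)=0.03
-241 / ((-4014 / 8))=964 / 2007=0.48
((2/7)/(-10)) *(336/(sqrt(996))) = -8 *sqrt(249)/415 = -0.30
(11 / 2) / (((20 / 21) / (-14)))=-1617 / 20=-80.85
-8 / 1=-8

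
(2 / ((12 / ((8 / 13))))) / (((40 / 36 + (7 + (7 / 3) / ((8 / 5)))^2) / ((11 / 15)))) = 2816 / 2720185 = 0.00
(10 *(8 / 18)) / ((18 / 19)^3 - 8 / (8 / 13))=-0.37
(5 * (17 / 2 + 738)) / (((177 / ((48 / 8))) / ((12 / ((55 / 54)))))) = 967464 / 649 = 1490.70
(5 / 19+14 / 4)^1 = 143 / 38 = 3.76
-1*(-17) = 17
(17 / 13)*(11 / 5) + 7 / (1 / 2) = 1097 / 65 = 16.88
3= 3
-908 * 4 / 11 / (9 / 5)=-18160 / 99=-183.43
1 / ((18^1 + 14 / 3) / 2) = 3 / 34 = 0.09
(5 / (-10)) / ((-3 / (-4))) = -2 / 3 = -0.67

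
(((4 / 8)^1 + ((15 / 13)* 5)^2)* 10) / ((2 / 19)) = 1084805 / 338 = 3209.48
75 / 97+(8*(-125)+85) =-88680 / 97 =-914.23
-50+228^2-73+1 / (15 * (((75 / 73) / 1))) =58343698 / 1125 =51861.06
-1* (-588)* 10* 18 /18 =5880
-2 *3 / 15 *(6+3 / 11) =-138 / 55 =-2.51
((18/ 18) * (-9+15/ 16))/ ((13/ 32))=-258/ 13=-19.85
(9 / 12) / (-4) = -0.19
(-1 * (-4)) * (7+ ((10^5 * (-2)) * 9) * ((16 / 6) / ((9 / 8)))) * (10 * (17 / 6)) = -4351992860 / 9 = -483554762.22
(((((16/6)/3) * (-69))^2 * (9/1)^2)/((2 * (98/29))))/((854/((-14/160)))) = -4.62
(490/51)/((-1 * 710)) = -49/3621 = -0.01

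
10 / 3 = 3.33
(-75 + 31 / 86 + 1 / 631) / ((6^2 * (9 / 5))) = -6750505 / 5860728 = -1.15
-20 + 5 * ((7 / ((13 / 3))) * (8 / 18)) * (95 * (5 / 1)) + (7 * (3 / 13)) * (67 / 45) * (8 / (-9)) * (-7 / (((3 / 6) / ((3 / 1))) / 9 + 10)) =177930184 / 105495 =1686.62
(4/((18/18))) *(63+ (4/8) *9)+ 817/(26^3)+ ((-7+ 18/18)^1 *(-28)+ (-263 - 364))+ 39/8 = -808841/4394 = -184.08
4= 4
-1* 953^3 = -865523177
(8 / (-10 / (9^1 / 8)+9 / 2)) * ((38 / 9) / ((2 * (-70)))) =152 / 2765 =0.05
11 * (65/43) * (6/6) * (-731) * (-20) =243100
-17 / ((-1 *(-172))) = -17 / 172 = -0.10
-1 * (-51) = 51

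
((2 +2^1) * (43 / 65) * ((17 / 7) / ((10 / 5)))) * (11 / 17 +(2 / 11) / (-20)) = 51299 / 25025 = 2.05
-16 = -16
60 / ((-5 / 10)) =-120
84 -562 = -478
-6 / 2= -3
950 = 950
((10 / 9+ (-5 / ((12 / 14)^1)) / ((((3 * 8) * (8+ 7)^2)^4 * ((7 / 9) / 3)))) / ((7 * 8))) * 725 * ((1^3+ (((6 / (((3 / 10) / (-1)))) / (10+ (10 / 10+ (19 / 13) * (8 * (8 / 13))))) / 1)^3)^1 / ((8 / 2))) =-92921170437559387085371 / 78763658074214400000000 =-1.18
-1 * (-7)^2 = -49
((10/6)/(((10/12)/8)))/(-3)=-16/3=-5.33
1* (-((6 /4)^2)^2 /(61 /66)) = -2673 /488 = -5.48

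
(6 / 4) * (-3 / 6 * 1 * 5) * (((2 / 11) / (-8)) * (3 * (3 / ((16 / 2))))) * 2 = 135 / 704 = 0.19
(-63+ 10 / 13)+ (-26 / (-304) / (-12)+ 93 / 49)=-70108249 / 1161888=-60.34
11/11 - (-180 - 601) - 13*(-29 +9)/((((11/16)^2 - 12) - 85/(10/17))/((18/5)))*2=30756194/39943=770.00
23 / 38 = 0.61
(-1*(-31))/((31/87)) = 87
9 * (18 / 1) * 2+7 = 331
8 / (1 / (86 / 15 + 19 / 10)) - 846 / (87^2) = 768946 / 12615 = 60.95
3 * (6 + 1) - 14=7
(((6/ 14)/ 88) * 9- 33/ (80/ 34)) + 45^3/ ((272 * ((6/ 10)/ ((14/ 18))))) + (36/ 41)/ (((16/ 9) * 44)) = 420.31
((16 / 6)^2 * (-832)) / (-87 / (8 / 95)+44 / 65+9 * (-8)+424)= 27688960 / 3184497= 8.69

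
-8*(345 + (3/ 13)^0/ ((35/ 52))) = -97016/ 35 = -2771.89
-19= -19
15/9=5/3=1.67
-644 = -644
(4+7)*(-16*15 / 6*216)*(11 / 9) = -116160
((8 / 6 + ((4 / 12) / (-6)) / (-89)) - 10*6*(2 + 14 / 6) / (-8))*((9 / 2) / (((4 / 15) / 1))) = 406515 / 712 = 570.95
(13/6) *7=91/6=15.17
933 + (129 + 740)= 1802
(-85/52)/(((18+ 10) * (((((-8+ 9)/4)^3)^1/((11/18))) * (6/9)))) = -935/273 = -3.42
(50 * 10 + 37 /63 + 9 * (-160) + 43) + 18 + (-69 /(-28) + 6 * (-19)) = -989.95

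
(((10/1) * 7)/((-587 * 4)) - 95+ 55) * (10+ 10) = -469950/587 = -800.60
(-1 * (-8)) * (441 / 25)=3528 / 25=141.12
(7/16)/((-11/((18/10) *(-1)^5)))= 63/880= 0.07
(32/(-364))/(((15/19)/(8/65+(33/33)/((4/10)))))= -25916/88725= -0.29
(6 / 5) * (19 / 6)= 19 / 5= 3.80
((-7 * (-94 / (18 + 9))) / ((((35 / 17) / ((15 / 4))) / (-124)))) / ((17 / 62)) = -180668 / 9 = -20074.22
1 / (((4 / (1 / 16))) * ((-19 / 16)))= -1 / 76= -0.01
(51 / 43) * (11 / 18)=187 / 258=0.72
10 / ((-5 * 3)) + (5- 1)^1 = 10 / 3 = 3.33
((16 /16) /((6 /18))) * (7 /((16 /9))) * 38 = 3591 /8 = 448.88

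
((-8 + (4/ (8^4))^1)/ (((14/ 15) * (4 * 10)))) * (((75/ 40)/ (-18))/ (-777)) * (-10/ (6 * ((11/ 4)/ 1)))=204775/ 11762860032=0.00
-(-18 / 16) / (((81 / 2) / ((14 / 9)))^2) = 98 / 59049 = 0.00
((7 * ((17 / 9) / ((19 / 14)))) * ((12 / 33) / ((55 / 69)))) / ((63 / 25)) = 109480 / 62073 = 1.76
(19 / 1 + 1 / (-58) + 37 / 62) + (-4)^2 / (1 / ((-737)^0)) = 31986 / 899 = 35.58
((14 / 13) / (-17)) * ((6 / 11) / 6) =-14 / 2431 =-0.01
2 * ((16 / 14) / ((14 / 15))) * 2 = 240 / 49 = 4.90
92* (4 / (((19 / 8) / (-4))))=-11776 / 19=-619.79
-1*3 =-3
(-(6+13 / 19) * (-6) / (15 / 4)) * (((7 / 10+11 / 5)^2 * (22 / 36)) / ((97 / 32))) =37596064 / 2073375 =18.13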